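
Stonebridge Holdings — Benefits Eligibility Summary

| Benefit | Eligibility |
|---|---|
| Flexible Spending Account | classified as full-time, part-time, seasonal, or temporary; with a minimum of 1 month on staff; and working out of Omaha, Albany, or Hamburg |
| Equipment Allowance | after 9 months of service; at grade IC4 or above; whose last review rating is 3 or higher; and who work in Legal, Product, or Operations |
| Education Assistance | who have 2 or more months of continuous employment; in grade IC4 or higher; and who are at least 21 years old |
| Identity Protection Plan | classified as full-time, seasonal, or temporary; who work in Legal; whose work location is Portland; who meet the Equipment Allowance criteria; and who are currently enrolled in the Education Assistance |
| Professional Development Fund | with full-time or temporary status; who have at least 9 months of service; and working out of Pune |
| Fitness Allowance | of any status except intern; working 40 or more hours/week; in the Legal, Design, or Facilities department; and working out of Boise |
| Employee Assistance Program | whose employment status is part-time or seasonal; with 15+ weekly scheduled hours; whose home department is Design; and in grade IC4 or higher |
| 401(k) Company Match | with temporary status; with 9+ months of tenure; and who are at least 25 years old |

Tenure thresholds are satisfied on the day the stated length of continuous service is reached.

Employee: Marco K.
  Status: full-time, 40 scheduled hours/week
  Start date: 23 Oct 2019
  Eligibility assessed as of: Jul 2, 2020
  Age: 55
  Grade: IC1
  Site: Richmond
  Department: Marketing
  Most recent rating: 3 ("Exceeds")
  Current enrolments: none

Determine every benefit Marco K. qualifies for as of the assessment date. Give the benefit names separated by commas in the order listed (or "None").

Service from 23 Oct 2019 to Jul 2, 2020: 253 days.
Flexible Spending Account — status full-time ✓; service 253 days ≥ 1 month (≈30 days) ✓; site Richmond ✗ (not Omaha, Albany, or Hamburg) → not eligible.
Equipment Allowance — service 253 days < 9 months (≈270 days) ✗ → not eligible.
Education Assistance — service 253 days ≥ 2 months (≈60 days) ✓; grade IC1 < IC4 ✗ → not eligible.
Identity Protection Plan — status full-time ✓; dept Marketing ✗ → not eligible.
Professional Development Fund — status full-time ✓; service 253 days < 9 months (≈270 days) ✗ → not eligible.
Fitness Allowance — status full-time ✓ (not excluded); 40 hrs/wk ≥ 40 ✓; dept Marketing ✗ → not eligible.
Employee Assistance Program — status full-time ✗ (requires part-time or seasonal) → not eligible.
401(k) Company Match — status full-time ✗ (requires temporary) → not eligible.

None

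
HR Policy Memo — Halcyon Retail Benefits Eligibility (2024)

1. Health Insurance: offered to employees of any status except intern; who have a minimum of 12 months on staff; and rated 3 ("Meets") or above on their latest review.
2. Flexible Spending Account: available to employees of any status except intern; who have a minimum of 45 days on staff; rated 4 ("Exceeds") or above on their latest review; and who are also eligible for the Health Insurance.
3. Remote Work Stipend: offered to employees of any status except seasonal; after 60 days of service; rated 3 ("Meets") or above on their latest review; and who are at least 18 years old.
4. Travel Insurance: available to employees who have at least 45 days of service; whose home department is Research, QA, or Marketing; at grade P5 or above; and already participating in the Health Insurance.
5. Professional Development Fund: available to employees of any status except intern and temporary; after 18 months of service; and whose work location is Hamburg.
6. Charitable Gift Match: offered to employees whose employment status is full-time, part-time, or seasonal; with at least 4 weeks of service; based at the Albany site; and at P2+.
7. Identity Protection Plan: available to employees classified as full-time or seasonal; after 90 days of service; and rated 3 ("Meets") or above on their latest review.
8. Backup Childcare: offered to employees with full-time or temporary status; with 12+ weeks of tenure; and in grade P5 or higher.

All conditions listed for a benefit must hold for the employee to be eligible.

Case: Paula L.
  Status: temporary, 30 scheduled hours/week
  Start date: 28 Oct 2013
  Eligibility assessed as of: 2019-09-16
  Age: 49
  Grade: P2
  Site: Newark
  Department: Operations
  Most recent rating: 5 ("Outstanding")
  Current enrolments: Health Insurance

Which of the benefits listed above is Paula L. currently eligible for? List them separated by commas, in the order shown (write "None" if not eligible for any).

Service from 28 Oct 2013 to 2019-09-16: 2149 days.
Health Insurance — status temporary ✓ (not excluded); service 2149 days ≥ 12 months (≈360 days) ✓; rating 5 ≥ 3 ✓ → eligible.
Flexible Spending Account — status temporary ✓ (not excluded); service 2149 days ≥ 45 days ✓; rating 5 ≥ 4 ✓; eligible for Health Insurance ✓ → eligible.
Remote Work Stipend — status temporary ✓ (not excluded); service 2149 days ≥ 60 days ✓; rating 5 ≥ 3 ✓; age 49 ≥ 18 ✓ → eligible.
Travel Insurance — service 2149 days ≥ 45 days ✓; dept Operations ✗ → not eligible.
Professional Development Fund — status temporary ✗ (excluded) → not eligible.
Charitable Gift Match — status temporary ✗ (requires full-time, part-time, or seasonal) → not eligible.
Identity Protection Plan — status temporary ✗ (requires full-time or seasonal) → not eligible.
Backup Childcare — status temporary ✓; service 2149 days ≥ 12 weeks (≈84 days) ✓; grade P2 < P5 ✗ → not eligible.

Health Insurance, Flexible Spending Account, Remote Work Stipend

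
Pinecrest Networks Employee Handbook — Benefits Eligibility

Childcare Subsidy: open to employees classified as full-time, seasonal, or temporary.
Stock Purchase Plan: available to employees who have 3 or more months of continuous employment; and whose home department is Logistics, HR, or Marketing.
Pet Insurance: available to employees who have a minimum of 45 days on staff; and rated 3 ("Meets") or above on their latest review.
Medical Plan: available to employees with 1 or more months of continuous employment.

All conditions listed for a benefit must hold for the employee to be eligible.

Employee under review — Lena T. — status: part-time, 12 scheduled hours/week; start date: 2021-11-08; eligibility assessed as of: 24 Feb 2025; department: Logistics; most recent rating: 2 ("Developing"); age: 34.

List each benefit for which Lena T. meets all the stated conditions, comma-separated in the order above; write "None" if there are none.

Stock Purchase Plan, Medical Plan

Service from 2021-11-08 to 24 Feb 2025: 1204 days.
Childcare Subsidy — status part-time ✗ (requires full-time, seasonal, or temporary) → not eligible.
Stock Purchase Plan — service 1204 days ≥ 3 months (≈90 days) ✓; dept Logistics ✓ → eligible.
Pet Insurance — service 1204 days ≥ 45 days ✓; rating 2 < 3 ✗ → not eligible.
Medical Plan — service 1204 days ≥ 1 month (≈30 days) ✓ → eligible.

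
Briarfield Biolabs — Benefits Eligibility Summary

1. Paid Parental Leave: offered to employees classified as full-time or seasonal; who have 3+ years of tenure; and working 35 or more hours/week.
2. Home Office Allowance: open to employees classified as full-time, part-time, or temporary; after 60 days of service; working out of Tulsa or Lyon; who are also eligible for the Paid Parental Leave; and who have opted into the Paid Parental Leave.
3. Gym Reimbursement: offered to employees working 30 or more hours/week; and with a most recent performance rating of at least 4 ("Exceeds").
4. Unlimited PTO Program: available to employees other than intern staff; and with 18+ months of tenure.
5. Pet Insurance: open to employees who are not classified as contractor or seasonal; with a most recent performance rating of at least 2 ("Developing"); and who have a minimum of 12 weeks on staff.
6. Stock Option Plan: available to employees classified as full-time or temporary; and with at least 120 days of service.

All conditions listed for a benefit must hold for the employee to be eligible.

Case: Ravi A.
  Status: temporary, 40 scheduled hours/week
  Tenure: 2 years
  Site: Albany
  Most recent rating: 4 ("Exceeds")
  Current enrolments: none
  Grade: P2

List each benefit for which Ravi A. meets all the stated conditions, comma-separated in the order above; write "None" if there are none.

Gym Reimbursement, Unlimited PTO Program, Pet Insurance, Stock Option Plan

Paid Parental Leave — status temporary ✗ (requires full-time or seasonal) → not eligible.
Home Office Allowance — status temporary ✓; service 2 years ≥ 60 days ✓; site Albany ✗ (not Tulsa or Lyon) → not eligible.
Gym Reimbursement — 40 hrs/wk ≥ 30 ✓; rating 4 ≥ 4 ✓ → eligible.
Unlimited PTO Program — status temporary ✓ (not excluded); service 2 years ≥ 18 months (≈540 days) ✓ → eligible.
Pet Insurance — status temporary ✓ (not excluded); rating 4 ≥ 2 ✓; service 2 years ≥ 12 weeks (≈84 days) ✓ → eligible.
Stock Option Plan — status temporary ✓; service 2 years ≥ 120 days ✓ → eligible.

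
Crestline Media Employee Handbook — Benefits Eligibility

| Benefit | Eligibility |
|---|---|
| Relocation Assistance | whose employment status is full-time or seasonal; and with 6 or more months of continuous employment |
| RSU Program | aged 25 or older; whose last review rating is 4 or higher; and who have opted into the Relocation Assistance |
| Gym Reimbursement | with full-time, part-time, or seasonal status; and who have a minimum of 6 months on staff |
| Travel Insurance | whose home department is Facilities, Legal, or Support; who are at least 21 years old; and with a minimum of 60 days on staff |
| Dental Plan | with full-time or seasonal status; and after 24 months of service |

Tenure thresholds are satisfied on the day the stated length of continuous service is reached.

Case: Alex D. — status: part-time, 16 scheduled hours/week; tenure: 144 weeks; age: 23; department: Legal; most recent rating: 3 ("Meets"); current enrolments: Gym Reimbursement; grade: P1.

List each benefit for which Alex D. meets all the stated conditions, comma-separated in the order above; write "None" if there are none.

Relocation Assistance — status part-time ✗ (requires full-time or seasonal) → not eligible.
RSU Program — age 23 < 25 ✗ → not eligible.
Gym Reimbursement — status part-time ✓; service 144 weeks ≥ 6 months (≈180 days) ✓ → eligible.
Travel Insurance — dept Legal ✓; age 23 ≥ 21 ✓; service 144 weeks ≥ 60 days ✓ → eligible.
Dental Plan — status part-time ✗ (requires full-time or seasonal) → not eligible.

Gym Reimbursement, Travel Insurance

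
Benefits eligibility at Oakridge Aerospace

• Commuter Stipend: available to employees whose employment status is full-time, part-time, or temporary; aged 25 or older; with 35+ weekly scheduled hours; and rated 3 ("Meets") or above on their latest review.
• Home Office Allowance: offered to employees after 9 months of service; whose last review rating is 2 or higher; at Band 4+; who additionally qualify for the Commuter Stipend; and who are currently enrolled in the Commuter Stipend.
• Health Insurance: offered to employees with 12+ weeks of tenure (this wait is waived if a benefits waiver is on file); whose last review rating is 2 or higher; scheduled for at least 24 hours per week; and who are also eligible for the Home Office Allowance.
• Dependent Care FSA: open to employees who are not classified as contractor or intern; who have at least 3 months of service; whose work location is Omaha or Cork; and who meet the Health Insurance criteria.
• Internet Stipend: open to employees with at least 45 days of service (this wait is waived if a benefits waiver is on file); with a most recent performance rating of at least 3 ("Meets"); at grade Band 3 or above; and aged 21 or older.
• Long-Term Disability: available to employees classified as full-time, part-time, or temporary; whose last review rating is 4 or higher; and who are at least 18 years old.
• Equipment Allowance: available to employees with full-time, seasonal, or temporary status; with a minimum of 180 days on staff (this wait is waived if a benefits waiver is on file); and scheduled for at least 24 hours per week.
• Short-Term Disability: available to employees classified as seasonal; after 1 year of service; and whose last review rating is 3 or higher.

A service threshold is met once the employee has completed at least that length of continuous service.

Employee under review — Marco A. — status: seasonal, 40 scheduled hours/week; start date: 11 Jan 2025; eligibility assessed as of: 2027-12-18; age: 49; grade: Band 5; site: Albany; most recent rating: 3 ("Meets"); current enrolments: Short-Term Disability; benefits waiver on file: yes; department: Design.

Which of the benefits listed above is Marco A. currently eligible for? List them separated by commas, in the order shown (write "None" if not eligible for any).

Service from 11 Jan 2025 to 2027-12-18: 1071 days.
Commuter Stipend — status seasonal ✗ (requires full-time, part-time, or temporary) → not eligible.
Home Office Allowance — service 1071 days ≥ 9 months (≈270 days) ✓; rating 3 ≥ 2 ✓; grade Band 5 ≥ Band 4 ✓; not eligible for Commuter Stipend ✗ → not eligible.
Health Insurance — benefits waiver on file ✓; rating 3 ≥ 2 ✓; 40 hrs/wk ≥ 24 ✓; not eligible for Home Office Allowance ✗ → not eligible.
Dependent Care FSA — status seasonal ✓ (not excluded); service 1071 days ≥ 3 months (≈90 days) ✓; site Albany ✗ (not Omaha or Cork) → not eligible.
Internet Stipend — benefits waiver on file ✓; rating 3 ≥ 3 ✓; grade Band 5 ≥ Band 3 ✓; age 49 ≥ 21 ✓ → eligible.
Long-Term Disability — status seasonal ✗ (requires full-time, part-time, or temporary) → not eligible.
Equipment Allowance — status seasonal ✓; benefits waiver on file ✓; 40 hrs/wk ≥ 24 ✓ → eligible.
Short-Term Disability — status seasonal ✓; service 1071 days ≥ 1 year (≈365 days) ✓; rating 3 ≥ 3 ✓ → eligible.

Internet Stipend, Equipment Allowance, Short-Term Disability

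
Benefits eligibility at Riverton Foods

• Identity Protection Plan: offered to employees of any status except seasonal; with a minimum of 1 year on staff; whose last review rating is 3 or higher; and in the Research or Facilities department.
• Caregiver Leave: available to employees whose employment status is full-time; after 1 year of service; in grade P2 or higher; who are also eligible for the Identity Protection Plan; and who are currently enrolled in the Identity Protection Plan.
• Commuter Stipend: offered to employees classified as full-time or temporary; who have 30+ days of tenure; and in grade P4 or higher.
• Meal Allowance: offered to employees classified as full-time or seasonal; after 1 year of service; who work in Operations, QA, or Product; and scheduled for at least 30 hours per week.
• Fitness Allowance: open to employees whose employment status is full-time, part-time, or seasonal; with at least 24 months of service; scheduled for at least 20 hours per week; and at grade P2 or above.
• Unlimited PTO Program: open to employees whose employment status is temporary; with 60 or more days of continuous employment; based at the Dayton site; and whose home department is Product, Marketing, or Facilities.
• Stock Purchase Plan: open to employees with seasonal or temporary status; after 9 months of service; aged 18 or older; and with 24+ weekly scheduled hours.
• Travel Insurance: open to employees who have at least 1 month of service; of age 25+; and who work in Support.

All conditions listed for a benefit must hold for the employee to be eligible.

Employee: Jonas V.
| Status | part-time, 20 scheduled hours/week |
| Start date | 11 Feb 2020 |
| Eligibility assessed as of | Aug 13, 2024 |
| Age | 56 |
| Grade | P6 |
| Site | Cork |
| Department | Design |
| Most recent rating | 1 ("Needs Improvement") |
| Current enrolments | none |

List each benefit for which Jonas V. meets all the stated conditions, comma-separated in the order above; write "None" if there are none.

Fitness Allowance

Service from 11 Feb 2020 to Aug 13, 2024: 1645 days.
Identity Protection Plan — status part-time ✓ (not excluded); service 1645 days ≥ 1 year (≈365 days) ✓; rating 1 < 3 ✗ → not eligible.
Caregiver Leave — status part-time ✗ (requires full-time) → not eligible.
Commuter Stipend — status part-time ✗ (requires full-time or temporary) → not eligible.
Meal Allowance — status part-time ✗ (requires full-time or seasonal) → not eligible.
Fitness Allowance — status part-time ✓; service 1645 days ≥ 24 months (≈720 days) ✓; 20 hrs/wk ≥ 20 ✓; grade P6 ≥ P2 ✓ → eligible.
Unlimited PTO Program — status part-time ✗ (requires temporary) → not eligible.
Stock Purchase Plan — status part-time ✗ (requires seasonal or temporary) → not eligible.
Travel Insurance — service 1645 days ≥ 1 month (≈30 days) ✓; age 56 ≥ 25 ✓; dept Design ✗ → not eligible.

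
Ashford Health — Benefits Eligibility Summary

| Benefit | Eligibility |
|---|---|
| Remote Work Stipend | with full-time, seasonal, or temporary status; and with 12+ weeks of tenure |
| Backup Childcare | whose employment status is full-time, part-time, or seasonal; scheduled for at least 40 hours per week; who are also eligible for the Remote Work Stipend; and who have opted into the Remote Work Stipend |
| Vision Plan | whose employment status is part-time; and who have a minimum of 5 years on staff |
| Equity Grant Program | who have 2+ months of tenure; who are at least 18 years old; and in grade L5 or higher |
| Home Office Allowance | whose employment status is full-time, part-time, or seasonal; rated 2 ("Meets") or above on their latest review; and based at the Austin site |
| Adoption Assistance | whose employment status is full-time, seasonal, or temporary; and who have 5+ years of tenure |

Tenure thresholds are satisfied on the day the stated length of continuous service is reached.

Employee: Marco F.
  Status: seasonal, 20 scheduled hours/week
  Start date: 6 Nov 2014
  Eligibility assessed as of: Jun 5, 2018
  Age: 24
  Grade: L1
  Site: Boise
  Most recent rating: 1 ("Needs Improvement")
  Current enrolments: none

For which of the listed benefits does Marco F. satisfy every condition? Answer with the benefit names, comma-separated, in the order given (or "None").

Service from 6 Nov 2014 to Jun 5, 2018: 1307 days.
Remote Work Stipend — status seasonal ✓; service 1307 days ≥ 12 weeks (≈84 days) ✓ → eligible.
Backup Childcare — status seasonal ✓; 20 hrs/wk < 40 ✗ → not eligible.
Vision Plan — status seasonal ✗ (requires part-time) → not eligible.
Equity Grant Program — service 1307 days ≥ 2 months (≈60 days) ✓; age 24 ≥ 18 ✓; grade L1 < L5 ✗ → not eligible.
Home Office Allowance — status seasonal ✓; rating 1 < 2 ✗ → not eligible.
Adoption Assistance — status seasonal ✓; service 1307 days < 5 years (≈1825 days) ✗ → not eligible.

Remote Work Stipend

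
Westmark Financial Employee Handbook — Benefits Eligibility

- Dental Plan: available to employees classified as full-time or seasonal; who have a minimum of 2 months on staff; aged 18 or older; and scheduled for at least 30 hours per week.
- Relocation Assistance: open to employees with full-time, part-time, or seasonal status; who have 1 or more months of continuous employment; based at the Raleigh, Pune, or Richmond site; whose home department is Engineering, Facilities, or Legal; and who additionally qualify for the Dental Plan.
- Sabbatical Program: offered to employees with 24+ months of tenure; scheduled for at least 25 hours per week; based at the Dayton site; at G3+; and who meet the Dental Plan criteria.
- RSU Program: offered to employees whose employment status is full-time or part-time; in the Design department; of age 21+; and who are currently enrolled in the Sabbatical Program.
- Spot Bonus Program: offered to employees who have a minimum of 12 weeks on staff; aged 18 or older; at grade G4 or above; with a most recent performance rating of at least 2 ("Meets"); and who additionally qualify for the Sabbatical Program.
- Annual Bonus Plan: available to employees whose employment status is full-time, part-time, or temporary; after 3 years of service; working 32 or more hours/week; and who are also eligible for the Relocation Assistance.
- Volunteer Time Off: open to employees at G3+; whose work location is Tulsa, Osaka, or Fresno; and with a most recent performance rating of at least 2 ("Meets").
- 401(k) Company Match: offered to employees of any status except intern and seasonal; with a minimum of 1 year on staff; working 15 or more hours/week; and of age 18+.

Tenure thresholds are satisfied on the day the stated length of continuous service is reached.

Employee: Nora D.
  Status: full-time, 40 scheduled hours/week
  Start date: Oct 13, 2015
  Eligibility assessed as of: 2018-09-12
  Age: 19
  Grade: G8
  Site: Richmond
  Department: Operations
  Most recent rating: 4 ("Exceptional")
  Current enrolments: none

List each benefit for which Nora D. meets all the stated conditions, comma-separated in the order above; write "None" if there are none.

Dental Plan, 401(k) Company Match

Service from Oct 13, 2015 to 2018-09-12: 1065 days.
Dental Plan — status full-time ✓; service 1065 days ≥ 2 months (≈60 days) ✓; age 19 ≥ 18 ✓; 40 hrs/wk ≥ 30 ✓ → eligible.
Relocation Assistance — status full-time ✓; service 1065 days ≥ 1 month (≈30 days) ✓; site Richmond ✓; dept Operations ✗ → not eligible.
Sabbatical Program — service 1065 days ≥ 24 months (≈720 days) ✓; 40 hrs/wk ≥ 25 ✓; site Richmond ✗ (not Dayton) → not eligible.
RSU Program — status full-time ✓; dept Operations ✗ → not eligible.
Spot Bonus Program — service 1065 days ≥ 12 weeks (≈84 days) ✓; age 19 ≥ 18 ✓; grade G8 ≥ G4 ✓; rating 4 ≥ 2 ✓; not eligible for Sabbatical Program ✗ → not eligible.
Annual Bonus Plan — status full-time ✓; service 1065 days < 3 years (≈1095 days) ✗ → not eligible.
Volunteer Time Off — grade G8 ≥ G3 ✓; site Richmond ✗ (not Tulsa, Osaka, or Fresno) → not eligible.
401(k) Company Match — status full-time ✓ (not excluded); service 1065 days ≥ 1 year (≈365 days) ✓; 40 hrs/wk ≥ 15 ✓; age 19 ≥ 18 ✓ → eligible.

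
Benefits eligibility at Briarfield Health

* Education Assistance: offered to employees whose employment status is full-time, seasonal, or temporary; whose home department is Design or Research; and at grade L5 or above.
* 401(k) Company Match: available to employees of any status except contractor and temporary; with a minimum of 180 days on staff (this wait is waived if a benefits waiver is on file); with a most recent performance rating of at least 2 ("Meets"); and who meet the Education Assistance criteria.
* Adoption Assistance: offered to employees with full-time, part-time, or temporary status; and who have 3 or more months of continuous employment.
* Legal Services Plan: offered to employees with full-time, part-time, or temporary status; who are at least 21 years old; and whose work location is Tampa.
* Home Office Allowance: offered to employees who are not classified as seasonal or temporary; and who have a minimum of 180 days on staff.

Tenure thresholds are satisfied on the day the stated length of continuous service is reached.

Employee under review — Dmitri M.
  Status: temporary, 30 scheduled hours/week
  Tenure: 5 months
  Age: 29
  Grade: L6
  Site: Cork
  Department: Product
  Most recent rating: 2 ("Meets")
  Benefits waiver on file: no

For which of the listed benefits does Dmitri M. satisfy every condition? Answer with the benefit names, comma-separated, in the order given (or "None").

Adoption Assistance

Education Assistance — status temporary ✓; dept Product ✗ → not eligible.
401(k) Company Match — status temporary ✗ (excluded) → not eligible.
Adoption Assistance — status temporary ✓; service 5 months ≥ 3 months ✓ → eligible.
Legal Services Plan — status temporary ✓; age 29 ≥ 21 ✓; site Cork ✗ (not Tampa) → not eligible.
Home Office Allowance — status temporary ✗ (excluded) → not eligible.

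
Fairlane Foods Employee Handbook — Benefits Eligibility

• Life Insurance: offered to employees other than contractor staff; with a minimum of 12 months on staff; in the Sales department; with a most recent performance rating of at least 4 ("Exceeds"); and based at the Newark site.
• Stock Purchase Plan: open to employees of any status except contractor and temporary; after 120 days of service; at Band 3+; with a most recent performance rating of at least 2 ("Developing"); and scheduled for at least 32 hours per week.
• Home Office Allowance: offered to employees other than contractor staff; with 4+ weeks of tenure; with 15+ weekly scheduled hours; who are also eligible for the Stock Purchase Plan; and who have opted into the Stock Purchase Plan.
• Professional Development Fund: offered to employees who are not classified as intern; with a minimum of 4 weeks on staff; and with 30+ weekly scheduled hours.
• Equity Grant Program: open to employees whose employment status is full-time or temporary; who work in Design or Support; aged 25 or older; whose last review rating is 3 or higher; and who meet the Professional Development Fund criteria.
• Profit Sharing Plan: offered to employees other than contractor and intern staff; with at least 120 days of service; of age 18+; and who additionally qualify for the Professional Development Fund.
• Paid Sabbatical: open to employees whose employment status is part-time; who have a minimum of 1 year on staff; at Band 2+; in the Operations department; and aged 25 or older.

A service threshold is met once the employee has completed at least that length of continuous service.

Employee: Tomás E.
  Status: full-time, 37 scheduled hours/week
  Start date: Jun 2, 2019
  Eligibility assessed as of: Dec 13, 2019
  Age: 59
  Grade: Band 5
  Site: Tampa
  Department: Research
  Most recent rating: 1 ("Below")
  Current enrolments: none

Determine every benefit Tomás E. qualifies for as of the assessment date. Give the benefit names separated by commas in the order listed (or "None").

Service from Jun 2, 2019 to Dec 13, 2019: 194 days.
Life Insurance — status full-time ✓ (not excluded); service 194 days < 12 months (≈360 days) ✗ → not eligible.
Stock Purchase Plan — status full-time ✓ (not excluded); service 194 days ≥ 120 days ✓; grade Band 5 ≥ Band 3 ✓; rating 1 < 2 ✗ → not eligible.
Home Office Allowance — status full-time ✓ (not excluded); service 194 days ≥ 4 weeks (≈28 days) ✓; 37 hrs/wk ≥ 15 ✓; not eligible for Stock Purchase Plan ✗ → not eligible.
Professional Development Fund — status full-time ✓ (not excluded); service 194 days ≥ 4 weeks (≈28 days) ✓; 37 hrs/wk ≥ 30 ✓ → eligible.
Equity Grant Program — status full-time ✓; dept Research ✗ → not eligible.
Profit Sharing Plan — status full-time ✓ (not excluded); service 194 days ≥ 120 days ✓; age 59 ≥ 18 ✓; eligible for Professional Development Fund ✓ → eligible.
Paid Sabbatical — status full-time ✗ (requires part-time) → not eligible.

Professional Development Fund, Profit Sharing Plan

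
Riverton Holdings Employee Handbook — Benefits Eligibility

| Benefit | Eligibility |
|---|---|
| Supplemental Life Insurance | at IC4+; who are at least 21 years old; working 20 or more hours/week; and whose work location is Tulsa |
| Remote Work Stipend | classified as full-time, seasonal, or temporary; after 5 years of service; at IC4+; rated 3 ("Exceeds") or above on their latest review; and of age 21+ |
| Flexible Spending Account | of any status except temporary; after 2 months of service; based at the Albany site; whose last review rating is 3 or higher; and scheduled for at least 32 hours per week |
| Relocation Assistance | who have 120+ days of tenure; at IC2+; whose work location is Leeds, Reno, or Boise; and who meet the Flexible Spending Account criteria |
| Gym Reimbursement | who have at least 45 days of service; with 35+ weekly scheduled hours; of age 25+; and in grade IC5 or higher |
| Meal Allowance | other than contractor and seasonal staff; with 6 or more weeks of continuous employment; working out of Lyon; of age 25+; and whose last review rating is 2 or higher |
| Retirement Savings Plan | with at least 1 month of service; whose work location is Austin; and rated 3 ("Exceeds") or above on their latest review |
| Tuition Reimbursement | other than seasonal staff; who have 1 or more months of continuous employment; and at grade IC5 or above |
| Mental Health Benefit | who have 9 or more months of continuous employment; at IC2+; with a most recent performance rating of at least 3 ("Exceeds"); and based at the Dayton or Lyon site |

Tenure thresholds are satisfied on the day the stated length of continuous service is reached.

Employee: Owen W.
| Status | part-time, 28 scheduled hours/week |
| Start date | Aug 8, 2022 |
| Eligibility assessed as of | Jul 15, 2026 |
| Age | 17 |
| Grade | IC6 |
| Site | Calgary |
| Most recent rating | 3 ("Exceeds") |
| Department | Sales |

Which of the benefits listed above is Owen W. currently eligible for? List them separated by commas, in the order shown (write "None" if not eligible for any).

Service from Aug 8, 2022 to Jul 15, 2026: 1437 days.
Supplemental Life Insurance — grade IC6 ≥ IC4 ✓; age 17 < 21 ✗ → not eligible.
Remote Work Stipend — status part-time ✗ (requires full-time, seasonal, or temporary) → not eligible.
Flexible Spending Account — status part-time ✓ (not excluded); service 1437 days ≥ 2 months (≈60 days) ✓; site Calgary ✗ (not Albany) → not eligible.
Relocation Assistance — service 1437 days ≥ 120 days ✓; grade IC6 ≥ IC2 ✓; site Calgary ✗ (not Leeds, Reno, or Boise) → not eligible.
Gym Reimbursement — service 1437 days ≥ 45 days ✓; 28 hrs/wk < 35 ✗ → not eligible.
Meal Allowance — status part-time ✓ (not excluded); service 1437 days ≥ 6 weeks (≈42 days) ✓; site Calgary ✗ (not Lyon) → not eligible.
Retirement Savings Plan — service 1437 days ≥ 1 month (≈30 days) ✓; site Calgary ✗ (not Austin) → not eligible.
Tuition Reimbursement — status part-time ✓ (not excluded); service 1437 days ≥ 1 month (≈30 days) ✓; grade IC6 ≥ IC5 ✓ → eligible.
Mental Health Benefit — service 1437 days ≥ 9 months (≈270 days) ✓; grade IC6 ≥ IC2 ✓; rating 3 ≥ 3 ✓; site Calgary ✗ (not Dayton or Lyon) → not eligible.

Tuition Reimbursement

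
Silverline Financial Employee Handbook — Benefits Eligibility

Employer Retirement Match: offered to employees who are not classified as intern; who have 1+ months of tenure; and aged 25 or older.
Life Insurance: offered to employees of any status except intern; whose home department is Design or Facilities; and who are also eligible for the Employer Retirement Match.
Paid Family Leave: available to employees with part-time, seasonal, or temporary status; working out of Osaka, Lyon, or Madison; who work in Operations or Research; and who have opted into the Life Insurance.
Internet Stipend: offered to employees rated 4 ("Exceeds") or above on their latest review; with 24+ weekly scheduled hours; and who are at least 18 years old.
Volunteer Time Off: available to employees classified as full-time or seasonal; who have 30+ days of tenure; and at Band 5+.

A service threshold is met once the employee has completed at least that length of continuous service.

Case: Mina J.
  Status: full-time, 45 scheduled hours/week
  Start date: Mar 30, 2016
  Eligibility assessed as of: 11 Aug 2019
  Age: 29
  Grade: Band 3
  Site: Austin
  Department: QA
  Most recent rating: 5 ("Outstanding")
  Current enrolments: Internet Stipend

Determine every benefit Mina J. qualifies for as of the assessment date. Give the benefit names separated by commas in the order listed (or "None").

Employer Retirement Match, Internet Stipend

Service from Mar 30, 2016 to 11 Aug 2019: 1229 days.
Employer Retirement Match — status full-time ✓ (not excluded); service 1229 days ≥ 1 month (≈30 days) ✓; age 29 ≥ 25 ✓ → eligible.
Life Insurance — status full-time ✓ (not excluded); dept QA ✗ → not eligible.
Paid Family Leave — status full-time ✗ (requires part-time, seasonal, or temporary) → not eligible.
Internet Stipend — rating 5 ≥ 4 ✓; 45 hrs/wk ≥ 24 ✓; age 29 ≥ 18 ✓ → eligible.
Volunteer Time Off — status full-time ✓; service 1229 days ≥ 30 days ✓; grade Band 3 < Band 5 ✗ → not eligible.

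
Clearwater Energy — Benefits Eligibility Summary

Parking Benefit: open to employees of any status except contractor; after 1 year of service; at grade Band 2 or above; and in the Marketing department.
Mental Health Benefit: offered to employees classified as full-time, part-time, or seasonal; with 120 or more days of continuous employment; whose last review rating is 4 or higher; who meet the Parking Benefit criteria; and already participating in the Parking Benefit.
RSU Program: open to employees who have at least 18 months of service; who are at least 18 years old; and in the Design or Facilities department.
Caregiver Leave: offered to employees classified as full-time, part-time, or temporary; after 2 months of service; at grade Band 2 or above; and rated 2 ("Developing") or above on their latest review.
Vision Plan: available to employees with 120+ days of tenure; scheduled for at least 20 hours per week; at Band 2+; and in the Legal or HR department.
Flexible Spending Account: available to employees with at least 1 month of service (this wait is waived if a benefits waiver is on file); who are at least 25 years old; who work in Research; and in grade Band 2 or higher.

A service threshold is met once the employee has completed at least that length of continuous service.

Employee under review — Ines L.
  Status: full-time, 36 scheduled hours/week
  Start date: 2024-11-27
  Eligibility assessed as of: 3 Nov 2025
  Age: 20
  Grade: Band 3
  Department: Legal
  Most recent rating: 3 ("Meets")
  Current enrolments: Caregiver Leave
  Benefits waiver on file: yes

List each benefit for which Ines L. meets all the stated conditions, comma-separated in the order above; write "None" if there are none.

Service from 2024-11-27 to 3 Nov 2025: 341 days.
Parking Benefit — status full-time ✓ (not excluded); service 341 days < 1 year (≈365 days) ✗ → not eligible.
Mental Health Benefit — status full-time ✓; service 341 days ≥ 120 days ✓; rating 3 < 4 ✗ → not eligible.
RSU Program — service 341 days < 18 months (≈540 days) ✗ → not eligible.
Caregiver Leave — status full-time ✓; service 341 days ≥ 2 months (≈60 days) ✓; grade Band 3 ≥ Band 2 ✓; rating 3 ≥ 2 ✓ → eligible.
Vision Plan — service 341 days ≥ 120 days ✓; 36 hrs/wk ≥ 20 ✓; grade Band 3 ≥ Band 2 ✓; dept Legal ✓ → eligible.
Flexible Spending Account — benefits waiver on file ✓; age 20 < 25 ✗ → not eligible.

Caregiver Leave, Vision Plan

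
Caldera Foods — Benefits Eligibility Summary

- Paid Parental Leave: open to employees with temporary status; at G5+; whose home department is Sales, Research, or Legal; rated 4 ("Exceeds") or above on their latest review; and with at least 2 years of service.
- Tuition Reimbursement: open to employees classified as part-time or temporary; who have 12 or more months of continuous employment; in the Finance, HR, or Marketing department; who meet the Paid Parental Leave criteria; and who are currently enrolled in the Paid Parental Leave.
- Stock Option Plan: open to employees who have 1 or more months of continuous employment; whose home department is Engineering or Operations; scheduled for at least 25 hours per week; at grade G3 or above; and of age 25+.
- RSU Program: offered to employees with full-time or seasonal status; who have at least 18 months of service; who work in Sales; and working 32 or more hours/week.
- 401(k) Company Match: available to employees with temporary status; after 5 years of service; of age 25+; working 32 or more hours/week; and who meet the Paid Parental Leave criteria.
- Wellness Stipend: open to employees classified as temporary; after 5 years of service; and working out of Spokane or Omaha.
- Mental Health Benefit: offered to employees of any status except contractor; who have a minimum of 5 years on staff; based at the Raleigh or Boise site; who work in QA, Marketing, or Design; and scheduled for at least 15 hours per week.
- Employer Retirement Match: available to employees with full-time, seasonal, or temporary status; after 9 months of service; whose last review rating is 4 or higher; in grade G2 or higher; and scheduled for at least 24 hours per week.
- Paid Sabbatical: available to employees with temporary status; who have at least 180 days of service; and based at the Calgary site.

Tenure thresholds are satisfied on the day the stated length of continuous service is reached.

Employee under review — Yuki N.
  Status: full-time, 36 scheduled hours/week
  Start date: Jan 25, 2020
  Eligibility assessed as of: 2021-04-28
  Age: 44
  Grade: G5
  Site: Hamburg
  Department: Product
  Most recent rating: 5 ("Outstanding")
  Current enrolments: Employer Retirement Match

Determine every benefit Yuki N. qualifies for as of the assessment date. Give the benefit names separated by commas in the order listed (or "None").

Employer Retirement Match

Service from Jan 25, 2020 to 2021-04-28: 459 days.
Paid Parental Leave — status full-time ✗ (requires temporary) → not eligible.
Tuition Reimbursement — status full-time ✗ (requires part-time or temporary) → not eligible.
Stock Option Plan — service 459 days ≥ 1 month (≈30 days) ✓; dept Product ✗ → not eligible.
RSU Program — status full-time ✓; service 459 days < 18 months (≈540 days) ✗ → not eligible.
401(k) Company Match — status full-time ✗ (requires temporary) → not eligible.
Wellness Stipend — status full-time ✗ (requires temporary) → not eligible.
Mental Health Benefit — status full-time ✓ (not excluded); service 459 days < 5 years (≈1825 days) ✗ → not eligible.
Employer Retirement Match — status full-time ✓; service 459 days ≥ 9 months (≈270 days) ✓; rating 5 ≥ 4 ✓; grade G5 ≥ G2 ✓; 36 hrs/wk ≥ 24 ✓ → eligible.
Paid Sabbatical — status full-time ✗ (requires temporary) → not eligible.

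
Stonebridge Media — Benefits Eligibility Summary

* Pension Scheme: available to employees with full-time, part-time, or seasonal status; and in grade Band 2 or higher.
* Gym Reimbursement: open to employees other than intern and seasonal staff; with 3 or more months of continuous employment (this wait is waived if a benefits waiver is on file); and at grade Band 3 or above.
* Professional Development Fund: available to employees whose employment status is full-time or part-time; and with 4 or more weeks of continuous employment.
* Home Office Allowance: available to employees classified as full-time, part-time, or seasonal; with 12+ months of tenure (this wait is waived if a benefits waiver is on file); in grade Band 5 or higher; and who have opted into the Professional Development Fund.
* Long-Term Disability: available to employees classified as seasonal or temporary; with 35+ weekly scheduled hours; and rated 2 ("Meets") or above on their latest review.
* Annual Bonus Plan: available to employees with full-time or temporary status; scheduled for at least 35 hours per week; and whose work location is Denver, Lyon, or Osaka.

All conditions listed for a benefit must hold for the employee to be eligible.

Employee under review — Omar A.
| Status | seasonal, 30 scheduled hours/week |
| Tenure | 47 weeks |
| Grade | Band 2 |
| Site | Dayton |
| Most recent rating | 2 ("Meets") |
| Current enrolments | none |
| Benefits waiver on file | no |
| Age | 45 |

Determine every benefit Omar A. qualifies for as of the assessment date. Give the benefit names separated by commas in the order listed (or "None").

Pension Scheme — status seasonal ✓; grade Band 2 ≥ Band 2 ✓ → eligible.
Gym Reimbursement — status seasonal ✗ (excluded) → not eligible.
Professional Development Fund — status seasonal ✗ (requires full-time or part-time) → not eligible.
Home Office Allowance — status seasonal ✓; no waiver, service 47 weeks < 12 months (≈360 days) ✗ → not eligible.
Long-Term Disability — status seasonal ✓; 30 hrs/wk < 35 ✗ → not eligible.
Annual Bonus Plan — status seasonal ✗ (requires full-time or temporary) → not eligible.

Pension Scheme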